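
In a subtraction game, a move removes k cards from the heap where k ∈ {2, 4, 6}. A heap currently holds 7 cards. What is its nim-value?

3

Compute g(0), g(1), … for moves {2, 4, 6}:
g(0) = mex{} = 0
g(1) = mex{} = 0
g(2) = mex{0} = 1
g(3) = mex{0} = 1
g(4) = mex{0,1} = 2
g(5) = mex{0,1} = 2
g(6) = mex{0,1,2} = 3
g(7) = mex{0,1,2} = 3
So g(7) = 3.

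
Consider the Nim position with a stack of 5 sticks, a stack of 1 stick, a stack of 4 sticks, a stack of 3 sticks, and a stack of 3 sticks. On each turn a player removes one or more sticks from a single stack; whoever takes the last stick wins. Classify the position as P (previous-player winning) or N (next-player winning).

Nim-sum: 5 XOR 1 XOR 4 XOR 3 XOR 3 = 0.
The nim-sum is 0, so this is a P-position: the player to move is in a losing position under optimal play.

P-position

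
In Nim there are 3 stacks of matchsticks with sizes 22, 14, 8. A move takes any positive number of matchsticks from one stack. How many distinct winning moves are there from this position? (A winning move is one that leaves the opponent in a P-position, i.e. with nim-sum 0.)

Nim-sum: 22 ^ 14 ^ 8 = 16.
The overall nim-sum is X = 16. A stack of size p has a winning move iff p XOR X < p (reduce it to p XOR X).
  22: 22 XOR 16 = 6 < 22 — winning move (to 6).
  14: 14 XOR 16 = 30 ≥ 14 — no move.
  8: 8 XOR 16 = 24 ≥ 8 — no move.
That gives 1 winning move.

1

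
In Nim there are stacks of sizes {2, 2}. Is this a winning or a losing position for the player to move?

Nim-sum: 2 ⊕ 2 = 0.
The nim-sum is 0, so this is a P-position: the player to move is in a losing position under optimal play.

Losing position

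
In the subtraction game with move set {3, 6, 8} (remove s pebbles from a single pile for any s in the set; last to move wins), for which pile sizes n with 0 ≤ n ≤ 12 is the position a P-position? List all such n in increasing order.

0, 1, 2, 11, 12

Grundy values for subtraction set {3, 6, 8}:
k:     0  1  2  3  4  5  6  7  8  9 10 11 12
g(k):  0  0  0  1  1  1  2  2  2  3  3  0  0
The P-positions (g = 0) in 0..12 are 0, 1, 2, 11, 12.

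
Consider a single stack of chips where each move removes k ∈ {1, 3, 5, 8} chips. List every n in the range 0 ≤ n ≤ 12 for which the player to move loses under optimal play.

0, 2, 4, 6

Grundy values for subtraction set {1, 3, 5, 8}:
k:     0  1  2  3  4  5  6  7  8  9 10 11 12
g(k):  0  1  0  1  0  1  0  1  2  3  2  3  2
The P-positions (g = 0) in 0..12 are 0, 2, 4, 6.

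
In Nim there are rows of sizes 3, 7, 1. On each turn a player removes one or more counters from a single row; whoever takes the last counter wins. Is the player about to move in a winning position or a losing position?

Compute the nim-sum pairwise:
3 XOR 7 = 4
4 XOR 1 = 5
The nim-sum is 5 ≠ 0, so this is an N-position: the player to move can win.

Winning position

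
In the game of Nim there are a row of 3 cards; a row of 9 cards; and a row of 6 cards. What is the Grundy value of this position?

12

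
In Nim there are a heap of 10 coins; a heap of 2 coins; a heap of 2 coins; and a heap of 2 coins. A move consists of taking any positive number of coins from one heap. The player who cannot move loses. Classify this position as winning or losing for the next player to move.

In binary:
  1010  (10)
  0010  (2)
  0010  (2)
  0010  (2)
  ----
  1000  (8)
The nim-sum is 8 ≠ 0, so this is an N-position: the player to move can win.

Winning position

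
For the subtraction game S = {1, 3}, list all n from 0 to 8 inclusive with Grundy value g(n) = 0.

0, 2, 4, 6, 8

Grundy values for subtraction set {1, 3}:
g(0) = mex{} = 0
g(1) = mex{0} = 1
g(2) = mex{1} = 0
g(3) = mex{0} = 1
g(4) = mex{1} = 0
g(5) = mex{0} = 1
g(6) = mex{1} = 0
g(7) = mex{0} = 1
g(8) = mex{1} = 0
The P-positions (g = 0) in 0..8 are 0, 2, 4, 6, 8.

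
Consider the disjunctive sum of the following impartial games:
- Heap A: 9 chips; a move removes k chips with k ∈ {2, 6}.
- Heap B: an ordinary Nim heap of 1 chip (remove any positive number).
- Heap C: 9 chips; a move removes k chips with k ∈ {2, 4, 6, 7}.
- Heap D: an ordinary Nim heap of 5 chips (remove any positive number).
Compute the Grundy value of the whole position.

Build the Grundy sequence for heap A with g(k) = mex{g(k−s) : s ∈ {2, 6}, s ≤ k}:
g(0) = mex{} = 0
g(1) = mex{} = 0
g(2) = mex{0} = 1
g(3) = mex{0} = 1
g(4) = mex{1} = 0
g(5) = mex{1} = 0
g(6) = mex{0} = 1
g(7) = mex{0} = 1
g(8) = mex{1} = 0
g(9) = mex{1} = 0
So g(9) = 0.
Heap B is a plain Nim heap of size 1, so its Grundy value is 1.
Grundy values for heap C (subtraction set {2, 4, 6, 7}):
g(0) = mex{} = 0
g(1) = mex{} = 0
g(2) = mex{0} = 1
g(3) = mex{0} = 1
g(4) = mex{0,1} = 2
g(5) = mex{0,1} = 2
g(6) = mex{0,1,2} = 3
g(7) = mex{0,1,2} = 3
g(8) = mex{0,1,2,3} = 4
g(9) = mex{1,2,3} = 0
So g(9) = 0.
Heap D is a plain Nim heap of size 5, so its Grundy value is 5.
The value of a disjunctive sum is the nim-sum of the parts.
Combined value = 0 ⊕ 1 ⊕ 0 ⊕ 5 = 4.

4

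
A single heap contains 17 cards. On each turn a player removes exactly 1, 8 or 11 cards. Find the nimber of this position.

Grundy values for subtraction set {1, 8, 11}:
k:     0  1  2  3  4  5  6  7  8  9 10 11 12 13 14 15 16 17
g(k):  0  1  0  1  0  1  0  1  2  0  1  2  3  2  3  2  0  1
So g(17) = 1.

1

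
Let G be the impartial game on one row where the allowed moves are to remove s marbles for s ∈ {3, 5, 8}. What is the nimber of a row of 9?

Build the Grundy sequence with g(k) = mex{g(k−s) : s ∈ {3, 5, 8}, s ≤ k}:
k:     0  1  2  3  4  5  6  7  8  9
g(k):  0  0  0  1  1  1  2  2  2  3
So g(9) = 3.

3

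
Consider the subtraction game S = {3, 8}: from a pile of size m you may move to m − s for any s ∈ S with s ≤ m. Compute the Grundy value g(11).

0

Grundy values for subtraction set {3, 8}:
k:     0  1  2  3  4  5  6  7  8  9 10 11
g(k):  0  0  0  1  1  1  0  0  2  1  1  0
So g(11) = 0.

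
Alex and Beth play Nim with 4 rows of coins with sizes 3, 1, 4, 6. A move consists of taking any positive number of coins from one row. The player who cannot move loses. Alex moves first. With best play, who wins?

Beth wins

Write each in binary and XOR column by column:
  011  (3)
  001  (1)
  100  (4)
  110  (6)
  ---
  000  (0)
The nim-sum is 0, so this is a P-position: the player to move is in a losing position under optimal play; Alex is about to move from it and so loses — Beth wins.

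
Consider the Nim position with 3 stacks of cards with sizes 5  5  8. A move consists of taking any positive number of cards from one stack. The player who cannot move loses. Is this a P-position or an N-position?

Compute the nim-sum pairwise:
5 ^ 5 = 0
0 ^ 8 = 8
The nim-sum is 8 ≠ 0, so this is an N-position: the player to move can win.

N-position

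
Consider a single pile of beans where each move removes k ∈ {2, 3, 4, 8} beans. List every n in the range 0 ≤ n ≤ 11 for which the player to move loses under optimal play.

0, 1, 6, 7

Compute g(0), g(1), … for moves {2, 3, 4, 8}:
k:     0  1  2  3  4  5  6  7  8  9 10 11
g(k):  0  0  1  1  2  2  0  0  1  1  2  2
The P-positions (g = 0) in 0..11 are 0, 1, 6, 7.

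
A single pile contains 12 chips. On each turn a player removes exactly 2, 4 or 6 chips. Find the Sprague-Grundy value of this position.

2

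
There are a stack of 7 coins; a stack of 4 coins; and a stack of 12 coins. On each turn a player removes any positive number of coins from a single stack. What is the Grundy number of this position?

Nim-sum: 7 ⊕ 4 ⊕ 12 = 15.

15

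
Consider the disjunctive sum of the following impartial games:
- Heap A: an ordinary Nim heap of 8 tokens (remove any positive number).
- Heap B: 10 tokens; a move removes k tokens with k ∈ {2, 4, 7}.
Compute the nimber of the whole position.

10

Heap A is a plain Nim heap of size 8, so its Grundy value is 8.
Grundy values for heap B (subtraction set {2, 4, 7}):
g(0) = mex{} = 0
g(1) = mex{} = 0
g(2) = mex{0} = 1
g(3) = mex{0} = 1
g(4) = mex{0,1} = 2
g(5) = mex{0,1} = 2
g(6) = mex{1,2} = 0
g(7) = mex{0,1,2} = 3
g(8) = mex{0,2} = 1
g(9) = mex{1,2,3} = 0
g(10) = mex{0,1} = 2
So g(10) = 2.
The value of a disjunctive sum is the nim-sum of the parts.
Combined value = 8 ⊕ 2 = 10.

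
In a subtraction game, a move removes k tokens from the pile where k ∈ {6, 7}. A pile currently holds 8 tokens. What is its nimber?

Compute g(0), g(1), … for moves {6, 7}:
k:     0  1  2  3  4  5  6  7  8
g(k):  0  0  0  0  0  0  1  1  1
So g(8) = 1.

1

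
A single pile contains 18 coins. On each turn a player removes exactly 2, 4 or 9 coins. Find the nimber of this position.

Compute g(0), g(1), … for moves {2, 4, 9}:
k:     0  1  2  3  4  5  6  7  8  9 10 11 12 13 14 15 16 17 18
g(k):  0  0  1  1  2  2  0  0  1  1  2  2  0  0  1  1  2  2  0
So g(18) = 0.

0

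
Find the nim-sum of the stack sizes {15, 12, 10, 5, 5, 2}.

Compute the nim-sum pairwise:
15 ^ 12 = 3
3 ^ 10 = 9
9 ^ 5 = 12
12 ^ 5 = 9
9 ^ 2 = 11

11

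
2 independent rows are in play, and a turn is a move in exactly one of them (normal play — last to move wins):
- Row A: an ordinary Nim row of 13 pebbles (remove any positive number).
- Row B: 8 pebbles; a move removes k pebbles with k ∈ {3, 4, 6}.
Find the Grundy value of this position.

15

Row A is a plain Nim row of size 13, so its Grundy value is 13.
Grundy values for row B (subtraction set {3, 4, 6}):
g(0) = mex{} = 0
g(1) = mex{} = 0
g(2) = mex{} = 0
g(3) = mex{0} = 1
g(4) = mex{0} = 1
g(5) = mex{0} = 1
g(6) = mex{0,1} = 2
g(7) = mex{0,1} = 2
g(8) = mex{0,1} = 2
So g(8) = 2.
By the Sprague-Grundy theorem, the Grundy value of a sum of independent games is the XOR of the component values.
Combined value = 13 XOR 2 = 15.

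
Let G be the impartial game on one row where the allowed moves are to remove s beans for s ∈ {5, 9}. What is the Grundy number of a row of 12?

2

Compute g(0), g(1), … for moves {5, 9}:
k:     0  1  2  3  4  5  6  7  8  9 10 11 12
g(k):  0  0  0  0  0  1  1  1  1  1  2  2  2
So g(12) = 2.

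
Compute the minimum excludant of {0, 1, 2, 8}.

The values 0, 1, 2 are all present; 3 is the first non-negative integer missing from the set.

3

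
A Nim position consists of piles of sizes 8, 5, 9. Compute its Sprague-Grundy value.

4

Compute the nim-sum pairwise:
8 ⊕ 5 = 13
13 ⊕ 9 = 4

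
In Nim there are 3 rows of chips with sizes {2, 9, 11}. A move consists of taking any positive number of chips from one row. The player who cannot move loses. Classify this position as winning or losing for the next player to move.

Bitwise XOR of the heap sizes:
  0010  (2)
  1001  (9)
  1011  (11)
  ----
  0000  (0)
The nim-sum is 0, so this is a P-position: the player to move is in a losing position under optimal play.

Losing position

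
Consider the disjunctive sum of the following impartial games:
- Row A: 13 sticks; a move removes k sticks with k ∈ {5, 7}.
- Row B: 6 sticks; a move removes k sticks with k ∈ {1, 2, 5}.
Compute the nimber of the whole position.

Grundy values for row A (subtraction set {5, 7}):
g(0) = mex{} = 0
g(1) = mex{} = 0
g(2) = mex{} = 0
g(3) = mex{} = 0
g(4) = mex{} = 0
g(5) = mex{0} = 1
g(6) = mex{0} = 1
g(7) = mex{0} = 1
g(8) = mex{0} = 1
g(9) = mex{0} = 1
g(10) = mex{0,1} = 2
g(11) = mex{0,1} = 2
g(12) = mex{1} = 0
g(13) = mex{1} = 0
So g(13) = 0.
For row B, compute g(0), g(1), … with moves {1, 2, 5}:
g(0) = mex{} = 0
g(1) = mex{0} = 1
g(2) = mex{0,1} = 2
g(3) = mex{1,2} = 0
g(4) = mex{0,2} = 1
g(5) = mex{0,1} = 2
g(6) = mex{1,2} = 0
So g(6) = 0.
The value of a disjunctive sum is the nim-sum of the parts.
Combined value = 0 XOR 0 = 0.

0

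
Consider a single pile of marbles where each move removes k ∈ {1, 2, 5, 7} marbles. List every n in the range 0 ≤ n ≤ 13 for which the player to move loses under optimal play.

Grundy values for subtraction set {1, 2, 5, 7}:
g(0) = mex{} = 0
g(1) = mex{0} = 1
g(2) = mex{0,1} = 2
g(3) = mex{1,2} = 0
g(4) = mex{0,2} = 1
g(5) = mex{0,1} = 2
g(6) = mex{1,2} = 0
g(7) = mex{0,2} = 1
g(8) = mex{0,1} = 2
g(9) = mex{1,2} = 0
g(10) = mex{0,2} = 1
g(11) = mex{0,1} = 2
g(12) = mex{1,2} = 0
g(13) = mex{0,2} = 1
The P-positions (g = 0) in 0..13 are 0, 3, 6, 9, 12.

0, 3, 6, 9, 12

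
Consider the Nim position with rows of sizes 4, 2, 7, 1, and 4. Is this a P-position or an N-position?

N-position

Compute the nim-sum pairwise:
4 ⊕ 2 = 6
6 ⊕ 7 = 1
1 ⊕ 1 = 0
0 ⊕ 4 = 4
The nim-sum is 4 ≠ 0, so this is an N-position: the player to move can win.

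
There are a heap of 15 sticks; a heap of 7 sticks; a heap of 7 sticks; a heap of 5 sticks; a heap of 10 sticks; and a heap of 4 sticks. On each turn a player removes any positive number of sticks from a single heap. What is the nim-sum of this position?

Compute the nim-sum pairwise:
15 ^ 7 = 8
8 ^ 7 = 15
15 ^ 5 = 10
10 ^ 10 = 0
0 ^ 4 = 4

4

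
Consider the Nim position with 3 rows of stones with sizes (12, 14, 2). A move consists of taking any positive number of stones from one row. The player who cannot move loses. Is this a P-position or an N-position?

Compute the nim-sum pairwise:
12 ⊕ 14 = 2
2 ⊕ 2 = 0
The nim-sum is 0, so this is a P-position: the player to move is in a losing position under optimal play.

P-position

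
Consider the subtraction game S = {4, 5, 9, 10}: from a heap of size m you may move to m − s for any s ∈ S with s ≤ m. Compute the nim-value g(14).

0

Grundy values for subtraction set {4, 5, 9, 10}:
k:     0  1  2  3  4  5  6  7  8  9 10 11 12 13 14
g(k):  0  0  0  0  1  1  1  1  2  2  2  2  3  3  0
So g(14) = 0.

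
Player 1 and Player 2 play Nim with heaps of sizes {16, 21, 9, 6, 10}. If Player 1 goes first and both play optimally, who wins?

Player 2 wins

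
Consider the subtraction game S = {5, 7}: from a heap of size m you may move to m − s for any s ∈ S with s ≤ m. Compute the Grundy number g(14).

0

Build the Grundy sequence with g(k) = mex{g(k−s) : s ∈ {5, 7}, s ≤ k}:
g(0) = mex{} = 0
g(1) = mex{} = 0
g(2) = mex{} = 0
g(3) = mex{} = 0
g(4) = mex{} = 0
g(5) = mex{0} = 1
g(6) = mex{0} = 1
g(7) = mex{0} = 1
g(8) = mex{0} = 1
g(9) = mex{0} = 1
g(10) = mex{0,1} = 2
g(11) = mex{0,1} = 2
g(12) = mex{1} = 0
g(13) = mex{1} = 0
g(14) = mex{1} = 0
So g(14) = 0.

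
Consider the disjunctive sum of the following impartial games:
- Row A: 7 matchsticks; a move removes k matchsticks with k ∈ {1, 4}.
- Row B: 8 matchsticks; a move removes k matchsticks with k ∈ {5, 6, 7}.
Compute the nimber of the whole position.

For row A, compute g(0), g(1), … with moves {1, 4}:
g(0) = mex{} = 0
g(1) = mex{0} = 1
g(2) = mex{1} = 0
g(3) = mex{0} = 1
g(4) = mex{0,1} = 2
g(5) = mex{1,2} = 0
g(6) = mex{0} = 1
g(7) = mex{1} = 0
So g(7) = 0.
Build the Grundy sequence for row B with g(k) = mex{g(k−s) : s ∈ {5, 6, 7}, s ≤ k}:
k:     0  1  2  3  4  5  6  7  8
g(k):  0  0  0  0  0  1  1  1  1
So g(8) = 1.
The value of a disjunctive sum is the nim-sum of the parts.
Combined value = 0 XOR 1 = 1.

1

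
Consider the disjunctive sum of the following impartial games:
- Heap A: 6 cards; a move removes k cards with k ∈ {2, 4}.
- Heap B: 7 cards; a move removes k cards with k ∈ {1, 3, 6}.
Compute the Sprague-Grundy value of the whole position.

Build the Grundy sequence for heap A with g(k) = mex{g(k−s) : s ∈ {2, 4}, s ≤ k}:
g(0) = mex{} = 0
g(1) = mex{} = 0
g(2) = mex{0} = 1
g(3) = mex{0} = 1
g(4) = mex{0,1} = 2
g(5) = mex{0,1} = 2
g(6) = mex{1,2} = 0
So g(6) = 0.
Grundy values for heap B (subtraction set {1, 3, 6}):
k:     0  1  2  3  4  5  6  7
g(k):  0  1  0  1  0  1  2  3
So g(7) = 3.
The value of a disjunctive sum is the nim-sum of the parts.
Combined value = 0 ⊕ 3 = 3.

3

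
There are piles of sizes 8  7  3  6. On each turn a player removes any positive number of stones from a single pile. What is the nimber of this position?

10

Nim-sum: 8 ^ 7 ^ 3 ^ 6 = 10.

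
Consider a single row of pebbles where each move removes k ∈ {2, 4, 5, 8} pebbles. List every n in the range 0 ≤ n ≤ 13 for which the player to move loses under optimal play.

0, 1, 7, 10, 13

Build the Grundy sequence with g(k) = mex{g(k−s) : s ∈ {2, 4, 5, 8}, s ≤ k}:
k:     0  1  2  3  4  5  6  7  8  9 10 11 12 13
g(k):  0  0  1  1  2  2  3  0  4  1  0  2  1  0
The P-positions (g = 0) in 0..13 are 0, 1, 7, 10, 13.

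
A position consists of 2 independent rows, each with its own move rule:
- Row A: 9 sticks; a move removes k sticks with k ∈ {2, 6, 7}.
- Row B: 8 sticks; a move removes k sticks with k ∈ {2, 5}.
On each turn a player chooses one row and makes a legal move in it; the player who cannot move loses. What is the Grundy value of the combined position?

Build the Grundy sequence for row A with g(k) = mex{g(k−s) : s ∈ {2, 6, 7}, s ≤ k}:
g(0) = mex{} = 0
g(1) = mex{} = 0
g(2) = mex{0} = 1
g(3) = mex{0} = 1
g(4) = mex{1} = 0
g(5) = mex{1} = 0
g(6) = mex{0} = 1
g(7) = mex{0} = 1
g(8) = mex{0,1} = 2
g(9) = mex{1} = 0
So g(9) = 0.
Grundy values for row B (subtraction set {2, 5}):
g(0) = mex{} = 0
g(1) = mex{} = 0
g(2) = mex{0} = 1
g(3) = mex{0} = 1
g(4) = mex{1} = 0
g(5) = mex{0,1} = 2
g(6) = mex{0} = 1
g(7) = mex{1,2} = 0
g(8) = mex{1} = 0
So g(8) = 0.
The value of a disjunctive sum is the nim-sum of the parts.
Combined value = 0 XOR 0 = 0.

0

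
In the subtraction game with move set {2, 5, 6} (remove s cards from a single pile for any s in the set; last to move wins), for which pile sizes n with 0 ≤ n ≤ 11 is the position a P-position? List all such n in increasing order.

0, 1, 4, 8, 11

Grundy values for subtraction set {2, 5, 6}:
g(0) = mex{} = 0
g(1) = mex{} = 0
g(2) = mex{0} = 1
g(3) = mex{0} = 1
g(4) = mex{1} = 0
g(5) = mex{0,1} = 2
g(6) = mex{0} = 1
g(7) = mex{0,1,2} = 3
g(8) = mex{1} = 0
g(9) = mex{0,1,3} = 2
g(10) = mex{0,2} = 1
g(11) = mex{1,2} = 0
The P-positions (g = 0) in 0..11 are 0, 1, 4, 8, 11.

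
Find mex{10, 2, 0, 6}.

1

0 is in the set but 1 is not, so the mex is 1.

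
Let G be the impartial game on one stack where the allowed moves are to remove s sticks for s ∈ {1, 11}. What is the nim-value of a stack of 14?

0

Compute g(0), g(1), … for moves {1, 11}:
k:     0  1  2  3  4  5  6  7  8  9 10 11 12 13 14
g(k):  0  1  0  1  0  1  0  1  0  1  0  1  0  1  0
So g(14) = 0.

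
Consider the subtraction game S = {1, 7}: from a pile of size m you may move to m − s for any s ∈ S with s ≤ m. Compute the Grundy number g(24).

Grundy values for subtraction set {1, 7}:
k:     0  1  2  3  4  5  6  7  8  9 10 11 12 13 14 15 16 17 18 19 20 21 22 23 24
g(k):  0  1  0  1  0  1  0  1  0  1  0  1  0  1  0  1  0  1  0  1  0  1  0  1  0
So g(24) = 0.

0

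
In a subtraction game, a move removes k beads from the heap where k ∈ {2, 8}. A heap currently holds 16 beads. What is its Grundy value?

Grundy values for subtraction set {2, 8}:
k:     0  1  2  3  4  5  6  7  8  9 10 11 12 13 14 15 16
g(k):  0  0  1  1  0  0  1  1  2  2  0  0  1  1  0  0  1
So g(16) = 1.

1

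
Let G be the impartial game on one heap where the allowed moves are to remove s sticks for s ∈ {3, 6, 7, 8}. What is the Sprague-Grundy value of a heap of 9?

3

Compute g(0), g(1), … for moves {3, 6, 7, 8}:
g(0) = mex{} = 0
g(1) = mex{} = 0
g(2) = mex{} = 0
g(3) = mex{0} = 1
g(4) = mex{0} = 1
g(5) = mex{0} = 1
g(6) = mex{0,1} = 2
g(7) = mex{0,1} = 2
g(8) = mex{0,1} = 2
g(9) = mex{0,1,2} = 3
So g(9) = 3.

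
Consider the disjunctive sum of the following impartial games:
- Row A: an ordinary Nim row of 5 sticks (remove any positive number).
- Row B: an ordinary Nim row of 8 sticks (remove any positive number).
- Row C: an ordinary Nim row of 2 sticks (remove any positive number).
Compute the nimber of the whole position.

15

Row A is a plain Nim row of size 5, so its Grundy value is 5.
Row B is a plain Nim row of size 8, so its Grundy value is 8.
Row C is a plain Nim row of size 2, so its Grundy value is 2.
The value of a disjunctive sum is the nim-sum of the parts.
Combined value = 5 XOR 8 XOR 2 = 15.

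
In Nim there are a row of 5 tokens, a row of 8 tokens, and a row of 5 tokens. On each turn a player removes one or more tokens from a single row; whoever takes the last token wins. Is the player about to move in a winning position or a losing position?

Nim-sum: 5 ^ 8 ^ 5 = 8.
The nim-sum is 8 ≠ 0, so this is an N-position: the player to move can win.

Winning position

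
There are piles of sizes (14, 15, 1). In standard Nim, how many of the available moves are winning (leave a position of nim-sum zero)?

0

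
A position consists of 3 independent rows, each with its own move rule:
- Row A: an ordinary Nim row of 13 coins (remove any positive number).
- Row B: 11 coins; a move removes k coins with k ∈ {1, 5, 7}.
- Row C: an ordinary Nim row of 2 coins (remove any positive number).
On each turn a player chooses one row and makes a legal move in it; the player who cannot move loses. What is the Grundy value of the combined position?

Row A is a plain Nim row of size 13, so its Grundy value is 13.
Build the Grundy sequence for row B with g(k) = mex{g(k−s) : s ∈ {1, 5, 7}, s ≤ k}:
k:     0  1  2  3  4  5  6  7  8  9 10 11
g(k):  0  1  0  1  0  1  0  1  0  1  0  1
So g(11) = 1.
Row C is a plain Nim row of size 2, so its Grundy value is 2.
The value of a disjunctive sum is the nim-sum of the parts.
Combined value = 13 XOR 1 XOR 2 = 14.

14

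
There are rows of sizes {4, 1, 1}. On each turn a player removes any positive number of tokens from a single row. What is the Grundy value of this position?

Compute the nim-sum pairwise:
4 ⊕ 1 = 5
5 ⊕ 1 = 4

4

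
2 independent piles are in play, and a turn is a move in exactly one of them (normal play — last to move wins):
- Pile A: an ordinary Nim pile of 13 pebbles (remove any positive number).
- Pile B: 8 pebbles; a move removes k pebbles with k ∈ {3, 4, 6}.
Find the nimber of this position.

15

Pile A is a plain Nim pile of size 13, so its Grundy value is 13.
For pile B, compute g(0), g(1), … with moves {3, 4, 6}:
k:     0  1  2  3  4  5  6  7  8
g(k):  0  0  0  1  1  1  2  2  2
So g(8) = 2.
The value of a disjunctive sum is the nim-sum of the parts.
Combined value = 13 XOR 2 = 15.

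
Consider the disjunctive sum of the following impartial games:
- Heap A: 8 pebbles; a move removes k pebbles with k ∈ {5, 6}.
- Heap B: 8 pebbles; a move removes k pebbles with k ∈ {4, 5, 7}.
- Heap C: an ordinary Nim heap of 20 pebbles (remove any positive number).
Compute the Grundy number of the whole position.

23

Build the Grundy sequence for heap A with g(k) = mex{g(k−s) : s ∈ {5, 6}, s ≤ k}:
k:     0  1  2  3  4  5  6  7  8
g(k):  0  0  0  0  0  1  1  1  1
So g(8) = 1.
For heap B, compute g(0), g(1), … with moves {4, 5, 7}:
g(0) = mex{} = 0
g(1) = mex{} = 0
g(2) = mex{} = 0
g(3) = mex{} = 0
g(4) = mex{0} = 1
g(5) = mex{0} = 1
g(6) = mex{0} = 1
g(7) = mex{0} = 1
g(8) = mex{0,1} = 2
So g(8) = 2.
Heap C is a plain Nim heap of size 20, so its Grundy value is 20.
The value of a disjunctive sum is the nim-sum of the parts.
Combined value = 1 ⊕ 2 ⊕ 20 = 23.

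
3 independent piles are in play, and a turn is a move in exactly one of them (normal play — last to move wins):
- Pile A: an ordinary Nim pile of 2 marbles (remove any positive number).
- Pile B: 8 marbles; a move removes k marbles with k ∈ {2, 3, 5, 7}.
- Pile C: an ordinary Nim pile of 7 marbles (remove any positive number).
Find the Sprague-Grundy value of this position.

1

Pile A is a plain Nim pile of size 2, so its Grundy value is 2.
Grundy values for pile B (subtraction set {2, 3, 5, 7}):
g(0) = mex{} = 0
g(1) = mex{} = 0
g(2) = mex{0} = 1
g(3) = mex{0} = 1
g(4) = mex{0,1} = 2
g(5) = mex{0,1} = 2
g(6) = mex{0,1,2} = 3
g(7) = mex{0,1,2} = 3
g(8) = mex{0,1,2,3} = 4
So g(8) = 4.
Pile C is a plain Nim pile of size 7, so its Grundy value is 7.
The value of a disjunctive sum is the nim-sum of the parts.
Combined value = 2 XOR 4 XOR 7 = 1.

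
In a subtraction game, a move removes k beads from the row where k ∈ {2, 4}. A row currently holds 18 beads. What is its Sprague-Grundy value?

0

Compute g(0), g(1), … for moves {2, 4}:
k:     0  1  2  3  4  5  6  7  8  9 10 11 12 13 14 15 16 17 18
g(k):  0  0  1  1  2  2  0  0  1  1  2  2  0  0  1  1  2  2  0
So g(18) = 0.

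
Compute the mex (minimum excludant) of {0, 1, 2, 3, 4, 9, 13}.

The values 0, 1, 2, 3, 4 are all present; 5 is the first non-negative integer missing from the set.

5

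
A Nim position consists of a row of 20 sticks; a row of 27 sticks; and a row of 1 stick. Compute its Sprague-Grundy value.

In binary:
  10100  (20)
  11011  (27)
  00001  (1)
  -----
  01110  (14)

14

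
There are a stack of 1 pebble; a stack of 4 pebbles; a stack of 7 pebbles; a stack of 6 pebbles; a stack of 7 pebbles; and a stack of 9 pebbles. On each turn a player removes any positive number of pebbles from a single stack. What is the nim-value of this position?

Compute the nim-sum pairwise:
1 ^ 4 = 5
5 ^ 7 = 2
2 ^ 6 = 4
4 ^ 7 = 3
3 ^ 9 = 10

10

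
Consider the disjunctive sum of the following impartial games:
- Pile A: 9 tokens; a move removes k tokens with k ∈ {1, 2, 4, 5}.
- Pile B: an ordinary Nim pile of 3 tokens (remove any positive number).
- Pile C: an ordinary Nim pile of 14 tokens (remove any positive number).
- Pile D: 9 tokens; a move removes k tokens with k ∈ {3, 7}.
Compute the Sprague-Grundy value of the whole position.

12

Grundy values for pile A (subtraction set {1, 2, 4, 5}):
g(0) = mex{} = 0
g(1) = mex{0} = 1
g(2) = mex{0,1} = 2
g(3) = mex{1,2} = 0
g(4) = mex{0,2} = 1
g(5) = mex{0,1} = 2
g(6) = mex{1,2} = 0
g(7) = mex{0,2} = 1
g(8) = mex{0,1} = 2
g(9) = mex{1,2} = 0
So g(9) = 0.
Pile B is a plain Nim pile of size 3, so its Grundy value is 3.
Pile C is a plain Nim pile of size 14, so its Grundy value is 14.
Grundy values for pile D (subtraction set {3, 7}):
k:     0  1  2  3  4  5  6  7  8  9
g(k):  0  0  0  1  1  1  0  2  2  1
So g(9) = 1.
The value of a disjunctive sum is the nim-sum of the parts.
Combined value = 0 XOR 3 XOR 14 XOR 1 = 12.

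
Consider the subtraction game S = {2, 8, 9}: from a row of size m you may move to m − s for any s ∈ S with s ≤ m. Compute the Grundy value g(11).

0

Build the Grundy sequence with g(k) = mex{g(k−s) : s ∈ {2, 8, 9}, s ≤ k}:
k:     0  1  2  3  4  5  6  7  8  9 10 11
g(k):  0  0  1  1  0  0  1  1  2  2  3  0
So g(11) = 0.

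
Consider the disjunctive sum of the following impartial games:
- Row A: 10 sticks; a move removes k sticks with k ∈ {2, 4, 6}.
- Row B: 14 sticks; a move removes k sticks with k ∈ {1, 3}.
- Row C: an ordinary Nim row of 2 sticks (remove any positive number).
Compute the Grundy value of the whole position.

3

Build the Grundy sequence for row A with g(k) = mex{g(k−s) : s ∈ {2, 4, 6}, s ≤ k}:
g(0) = mex{} = 0
g(1) = mex{} = 0
g(2) = mex{0} = 1
g(3) = mex{0} = 1
g(4) = mex{0,1} = 2
g(5) = mex{0,1} = 2
g(6) = mex{0,1,2} = 3
g(7) = mex{0,1,2} = 3
g(8) = mex{1,2,3} = 0
g(9) = mex{1,2,3} = 0
g(10) = mex{0,2,3} = 1
So g(10) = 1.
For row B, compute g(0), g(1), … with moves {1, 3}:
g(0) = mex{} = 0
g(1) = mex{0} = 1
g(2) = mex{1} = 0
g(3) = mex{0} = 1
g(4) = mex{1} = 0
g(5) = mex{0} = 1
g(6) = mex{1} = 0
g(7) = mex{0} = 1
g(8) = mex{1} = 0
g(9) = mex{0} = 1
g(10) = mex{1} = 0
g(11) = mex{0} = 1
g(12) = mex{1} = 0
g(13) = mex{0} = 1
g(14) = mex{1} = 0
So g(14) = 0.
Row C is a plain Nim row of size 2, so its Grundy value is 2.
The value of a disjunctive sum is the nim-sum of the parts.
Combined value = 1 XOR 0 XOR 2 = 3.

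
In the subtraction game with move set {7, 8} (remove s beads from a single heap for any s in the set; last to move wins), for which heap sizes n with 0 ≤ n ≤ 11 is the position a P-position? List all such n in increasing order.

0, 1, 2, 3, 4, 5, 6

Build the Grundy sequence with g(k) = mex{g(k−s) : s ∈ {7, 8}, s ≤ k}:
g(0) = mex{} = 0
g(1) = mex{} = 0
g(2) = mex{} = 0
g(3) = mex{} = 0
g(4) = mex{} = 0
g(5) = mex{} = 0
g(6) = mex{} = 0
g(7) = mex{0} = 1
g(8) = mex{0} = 1
g(9) = mex{0} = 1
g(10) = mex{0} = 1
g(11) = mex{0} = 1
The P-positions (g = 0) in 0..11 are 0, 1, 2, 3, 4, 5, 6.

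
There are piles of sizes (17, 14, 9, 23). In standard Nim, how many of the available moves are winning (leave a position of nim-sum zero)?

Nim-sum: 17 ^ 14 ^ 9 ^ 23 = 1.
The overall nim-sum is X = 1. A pile of size p has a winning move iff p XOR X < p (reduce it to p XOR X).
  17: 17 XOR 1 = 16 < 17 — winning move (to 16).
  14: 14 XOR 1 = 15 ≥ 14 — no move.
  9: 9 XOR 1 = 8 < 9 — winning move (to 8).
  23: 23 XOR 1 = 22 < 23 — winning move (to 22).
That gives 3 winning moves.

3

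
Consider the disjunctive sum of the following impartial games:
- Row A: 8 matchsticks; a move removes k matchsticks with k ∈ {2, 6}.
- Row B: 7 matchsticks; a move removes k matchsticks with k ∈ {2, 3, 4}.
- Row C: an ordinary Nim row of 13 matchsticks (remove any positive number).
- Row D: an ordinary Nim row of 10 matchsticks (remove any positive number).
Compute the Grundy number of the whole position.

Grundy values for row A (subtraction set {2, 6}):
k:     0  1  2  3  4  5  6  7  8
g(k):  0  0  1  1  0  0  1  1  0
So g(8) = 0.
For row B, compute g(0), g(1), … with moves {2, 3, 4}:
g(0) = mex{} = 0
g(1) = mex{} = 0
g(2) = mex{0} = 1
g(3) = mex{0} = 1
g(4) = mex{0,1} = 2
g(5) = mex{0,1} = 2
g(6) = mex{1,2} = 0
g(7) = mex{1,2} = 0
So g(7) = 0.
Row C is a plain Nim row of size 13, so its Grundy value is 13.
Row D is a plain Nim row of size 10, so its Grundy value is 10.
By the Sprague-Grundy theorem, the Grundy value of a sum of independent games is the XOR of the component values.
Combined value = 0 XOR 0 XOR 13 XOR 10 = 7.

7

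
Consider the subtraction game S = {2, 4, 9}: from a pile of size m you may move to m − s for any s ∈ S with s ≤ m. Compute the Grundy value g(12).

0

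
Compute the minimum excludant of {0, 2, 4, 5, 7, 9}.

0 is in the set but 1 is not, so the mex is 1.

1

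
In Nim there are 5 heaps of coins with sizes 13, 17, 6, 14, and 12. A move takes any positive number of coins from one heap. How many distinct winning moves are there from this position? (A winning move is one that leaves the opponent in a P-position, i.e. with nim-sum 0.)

1

Bitwise XOR of the heap sizes:
  01101  (13)
  10001  (17)
  00110  (6)
  01110  (14)
  01100  (12)
  -----
  11000  (24)
The overall nim-sum is X = 24. A heap of size p has a winning move iff p XOR X < p (reduce it to p XOR X).
  13: 13 XOR 24 = 21 ≥ 13 — no move.
  17: 17 XOR 24 = 9 < 17 — winning move (to 9).
  6: 6 XOR 24 = 30 ≥ 6 — no move.
  14: 14 XOR 24 = 22 ≥ 14 — no move.
  12: 12 XOR 24 = 20 ≥ 12 — no move.
That gives 1 winning move.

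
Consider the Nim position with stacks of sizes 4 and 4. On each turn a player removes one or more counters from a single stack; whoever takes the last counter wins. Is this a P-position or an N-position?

Nim-sum: 4 XOR 4 = 0.
The nim-sum is 0, so this is a P-position: the player to move is in a losing position under optimal play.

P-position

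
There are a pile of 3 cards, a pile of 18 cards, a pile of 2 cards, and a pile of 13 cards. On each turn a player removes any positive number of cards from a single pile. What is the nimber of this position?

30

Nim-sum: 3 ^ 18 ^ 2 ^ 13 = 30.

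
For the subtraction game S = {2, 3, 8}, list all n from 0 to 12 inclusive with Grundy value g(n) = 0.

0, 1, 5, 6, 10, 11

Compute g(0), g(1), … for moves {2, 3, 8}:
k:     0  1  2  3  4  5  6  7  8  9 10 11 12
g(k):  0  0  1  1  2  0  0  1  1  2  0  0  1
The P-positions (g = 0) in 0..12 are 0, 1, 5, 6, 10, 11.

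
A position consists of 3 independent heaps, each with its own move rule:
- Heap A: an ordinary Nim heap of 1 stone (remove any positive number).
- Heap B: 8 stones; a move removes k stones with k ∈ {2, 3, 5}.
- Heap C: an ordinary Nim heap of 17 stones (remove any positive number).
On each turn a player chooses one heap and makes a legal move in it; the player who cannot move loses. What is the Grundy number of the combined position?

16

Heap A is a plain Nim heap of size 1, so its Grundy value is 1.
Build the Grundy sequence for heap B with g(k) = mex{g(k−s) : s ∈ {2, 3, 5}, s ≤ k}:
g(0) = mex{} = 0
g(1) = mex{} = 0
g(2) = mex{0} = 1
g(3) = mex{0} = 1
g(4) = mex{0,1} = 2
g(5) = mex{0,1} = 2
g(6) = mex{0,1,2} = 3
g(7) = mex{1,2} = 0
g(8) = mex{1,2,3} = 0
So g(8) = 0.
Heap C is a plain Nim heap of size 17, so its Grundy value is 17.
The value of a disjunctive sum is the nim-sum of the parts.
Combined value = 1 ⊕ 0 ⊕ 17 = 16.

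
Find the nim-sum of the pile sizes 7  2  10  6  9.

Nim-sum: 7 ⊕ 2 ⊕ 10 ⊕ 6 ⊕ 9 = 0.

0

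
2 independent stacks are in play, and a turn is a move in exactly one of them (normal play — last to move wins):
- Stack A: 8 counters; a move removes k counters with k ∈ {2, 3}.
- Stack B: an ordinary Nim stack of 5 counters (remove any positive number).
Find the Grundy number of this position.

Build the Grundy sequence for stack A with g(k) = mex{g(k−s) : s ∈ {2, 3}, s ≤ k}:
k:     0  1  2  3  4  5  6  7  8
g(k):  0  0  1  1  2  0  0  1  1
So g(8) = 1.
Stack B is a plain Nim stack of size 5, so its Grundy value is 5.
By the Sprague-Grundy theorem, the Grundy value of a sum of independent games is the XOR of the component values.
Combined value = 1 ⊕ 5 = 4.

4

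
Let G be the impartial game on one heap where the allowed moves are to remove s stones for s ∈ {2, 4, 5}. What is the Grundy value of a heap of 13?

3

Build the Grundy sequence with g(k) = mex{g(k−s) : s ∈ {2, 4, 5}, s ≤ k}:
k:     0  1  2  3  4  5  6  7  8  9 10 11 12 13
g(k):  0  0  1  1  2  2  3  0  0  1  1  2  2  3
So g(13) = 3.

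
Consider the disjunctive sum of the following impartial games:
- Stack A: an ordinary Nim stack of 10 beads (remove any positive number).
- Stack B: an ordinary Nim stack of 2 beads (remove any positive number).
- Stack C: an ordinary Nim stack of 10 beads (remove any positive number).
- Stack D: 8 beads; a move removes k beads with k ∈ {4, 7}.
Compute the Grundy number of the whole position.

Stack A is a plain Nim stack of size 10, so its Grundy value is 10.
Stack B is a plain Nim stack of size 2, so its Grundy value is 2.
Stack C is a plain Nim stack of size 10, so its Grundy value is 10.
For stack D, compute g(0), g(1), … with moves {4, 7}:
g(0) = mex{} = 0
g(1) = mex{} = 0
g(2) = mex{} = 0
g(3) = mex{} = 0
g(4) = mex{0} = 1
g(5) = mex{0} = 1
g(6) = mex{0} = 1
g(7) = mex{0} = 1
g(8) = mex{0,1} = 2
So g(8) = 2.
By the Sprague-Grundy theorem, the Grundy value of a sum of independent games is the XOR of the component values.
Combined value = 10 XOR 2 XOR 10 XOR 2 = 0.

0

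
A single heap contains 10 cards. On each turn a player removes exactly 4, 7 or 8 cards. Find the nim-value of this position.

Build the Grundy sequence with g(k) = mex{g(k−s) : s ∈ {4, 7, 8}, s ≤ k}:
g(0) = mex{} = 0
g(1) = mex{} = 0
g(2) = mex{} = 0
g(3) = mex{} = 0
g(4) = mex{0} = 1
g(5) = mex{0} = 1
g(6) = mex{0} = 1
g(7) = mex{0} = 1
g(8) = mex{0,1} = 2
g(9) = mex{0,1} = 2
g(10) = mex{0,1} = 2
So g(10) = 2.

2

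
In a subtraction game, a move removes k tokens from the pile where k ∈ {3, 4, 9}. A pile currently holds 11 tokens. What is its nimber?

1

Compute g(0), g(1), … for moves {3, 4, 9}:
g(0) = mex{} = 0
g(1) = mex{} = 0
g(2) = mex{} = 0
g(3) = mex{0} = 1
g(4) = mex{0} = 1
g(5) = mex{0} = 1
g(6) = mex{0,1} = 2
g(7) = mex{1} = 0
g(8) = mex{1} = 0
g(9) = mex{0,1,2} = 3
g(10) = mex{0,2} = 1
g(11) = mex{0} = 1
So g(11) = 1.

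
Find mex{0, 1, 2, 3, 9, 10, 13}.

4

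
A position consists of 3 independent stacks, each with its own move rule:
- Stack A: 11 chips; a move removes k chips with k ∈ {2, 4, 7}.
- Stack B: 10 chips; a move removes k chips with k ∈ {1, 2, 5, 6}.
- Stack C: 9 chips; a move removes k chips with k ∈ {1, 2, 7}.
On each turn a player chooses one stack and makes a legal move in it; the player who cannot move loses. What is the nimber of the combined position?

1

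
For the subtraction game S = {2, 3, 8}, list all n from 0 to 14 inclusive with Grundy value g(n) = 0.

0, 1, 5, 6, 10, 11

Build the Grundy sequence with g(k) = mex{g(k−s) : s ∈ {2, 3, 8}, s ≤ k}:
k:     0  1  2  3  4  5  6  7  8  9 10 11 12 13 14
g(k):  0  0  1  1  2  0  0  1  1  2  0  0  1  1  2
The P-positions (g = 0) in 0..14 are 0, 1, 5, 6, 10, 11.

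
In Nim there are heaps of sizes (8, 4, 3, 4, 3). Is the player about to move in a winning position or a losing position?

Winning position

Nim-sum: 8 ^ 4 ^ 3 ^ 4 ^ 3 = 8.
The nim-sum is 8 ≠ 0, so this is an N-position: the player to move can win.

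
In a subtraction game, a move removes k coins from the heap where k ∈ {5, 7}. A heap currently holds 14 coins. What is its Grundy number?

Grundy values for subtraction set {5, 7}:
g(0) = mex{} = 0
g(1) = mex{} = 0
g(2) = mex{} = 0
g(3) = mex{} = 0
g(4) = mex{} = 0
g(5) = mex{0} = 1
g(6) = mex{0} = 1
g(7) = mex{0} = 1
g(8) = mex{0} = 1
g(9) = mex{0} = 1
g(10) = mex{0,1} = 2
g(11) = mex{0,1} = 2
g(12) = mex{1} = 0
g(13) = mex{1} = 0
g(14) = mex{1} = 0
So g(14) = 0.

0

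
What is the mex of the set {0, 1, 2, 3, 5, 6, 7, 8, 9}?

The values 0, 1, 2, 3 are all present; 4 is the first non-negative integer missing from the set.

4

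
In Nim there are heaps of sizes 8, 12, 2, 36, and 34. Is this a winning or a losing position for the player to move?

Bitwise XOR of the heap sizes:
  001000  (8)
  001100  (12)
  000010  (2)
  100100  (36)
  100010  (34)
  ------
  000000  (0)
The nim-sum is 0, so this is a P-position: the player to move is in a losing position under optimal play.

Losing position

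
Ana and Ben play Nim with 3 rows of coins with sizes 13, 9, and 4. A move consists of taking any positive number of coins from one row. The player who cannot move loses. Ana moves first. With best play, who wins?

Compute the nim-sum pairwise:
13 ⊕ 9 = 4
4 ⊕ 4 = 0
The nim-sum is 0, so this is a P-position: the player to move is in a losing position under optimal play; Ana is about to move from it and so loses — Ben wins.

Ben wins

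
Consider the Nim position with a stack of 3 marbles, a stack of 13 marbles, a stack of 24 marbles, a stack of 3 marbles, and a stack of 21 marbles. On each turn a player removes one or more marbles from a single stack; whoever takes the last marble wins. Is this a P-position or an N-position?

In binary:
  00011  (3)
  01101  (13)
  11000  (24)
  00011  (3)
  10101  (21)
  -----
  00000  (0)
The nim-sum is 0, so this is a P-position: the player to move is in a losing position under optimal play.

P-position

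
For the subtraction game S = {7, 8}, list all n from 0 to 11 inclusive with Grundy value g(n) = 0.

Compute g(0), g(1), … for moves {7, 8}:
k:     0  1  2  3  4  5  6  7  8  9 10 11
g(k):  0  0  0  0  0  0  0  1  1  1  1  1
The P-positions (g = 0) in 0..11 are 0, 1, 2, 3, 4, 5, 6.

0, 1, 2, 3, 4, 5, 6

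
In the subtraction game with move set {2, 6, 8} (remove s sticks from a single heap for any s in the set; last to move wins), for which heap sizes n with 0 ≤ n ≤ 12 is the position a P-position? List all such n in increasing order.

0, 1, 4, 5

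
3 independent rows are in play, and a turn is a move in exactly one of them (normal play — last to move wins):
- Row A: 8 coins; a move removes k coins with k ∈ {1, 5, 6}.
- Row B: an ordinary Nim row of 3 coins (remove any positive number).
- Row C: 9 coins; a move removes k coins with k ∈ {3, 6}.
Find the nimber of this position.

1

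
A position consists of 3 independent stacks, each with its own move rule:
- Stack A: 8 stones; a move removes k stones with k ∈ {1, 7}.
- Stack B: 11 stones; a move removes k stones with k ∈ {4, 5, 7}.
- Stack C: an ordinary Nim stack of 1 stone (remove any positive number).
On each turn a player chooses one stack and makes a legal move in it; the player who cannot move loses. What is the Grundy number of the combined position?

1

Build the Grundy sequence for stack A with g(k) = mex{g(k−s) : s ∈ {1, 7}, s ≤ k}:
k:     0  1  2  3  4  5  6  7  8
g(k):  0  1  0  1  0  1  0  1  0
So g(8) = 0.
For stack B, compute g(0), g(1), … with moves {4, 5, 7}:
k:     0  1  2  3  4  5  6  7  8  9 10 11
g(k):  0  0  0  0  1  1  1  1  2  2  2  0
So g(11) = 0.
Stack C is a plain Nim stack of size 1, so its Grundy value is 1.
By the Sprague-Grundy theorem, the Grundy value of a sum of independent games is the XOR of the component values.
Combined value = 0 XOR 0 XOR 1 = 1.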